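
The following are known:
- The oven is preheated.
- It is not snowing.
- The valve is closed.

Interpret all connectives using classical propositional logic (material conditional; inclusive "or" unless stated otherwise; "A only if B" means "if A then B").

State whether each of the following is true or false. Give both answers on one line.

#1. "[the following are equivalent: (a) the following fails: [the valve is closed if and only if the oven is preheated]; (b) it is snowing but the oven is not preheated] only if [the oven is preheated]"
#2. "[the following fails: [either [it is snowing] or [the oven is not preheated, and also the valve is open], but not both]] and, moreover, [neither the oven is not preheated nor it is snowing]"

Let P = "the valve is open" (F), M = "the oven is preheated" (T), R = "it is snowing" (F).

#1: This is (~(~P <-> M) <-> (R & ~M)) -> M.

~P = ~F = T
~P <-> M = T <-> T = T
~(~P <-> M) = ~T = F
~M = ~T = F
R & ~M = F & F = F
~(~P <-> M) <-> (R & ~M) = F <-> F = T
(~(~P <-> M) <-> (R & ~M)) -> M = T -> T = T
Hence #1 is true.

#2: Formalization: ~(R xor (~M & P)) & (~M nor R)

~M = ~T = F
~M & P = F & F = F
R xor (~M & P) = F xor F = F
~(R xor (~M & P)) = ~F = T
~M = ~T = F
~M nor R = F nor F = T
~(R xor (~M & P)) & (~M nor R) = T & T = T
Thus #2 is true.

#1 true / #2 true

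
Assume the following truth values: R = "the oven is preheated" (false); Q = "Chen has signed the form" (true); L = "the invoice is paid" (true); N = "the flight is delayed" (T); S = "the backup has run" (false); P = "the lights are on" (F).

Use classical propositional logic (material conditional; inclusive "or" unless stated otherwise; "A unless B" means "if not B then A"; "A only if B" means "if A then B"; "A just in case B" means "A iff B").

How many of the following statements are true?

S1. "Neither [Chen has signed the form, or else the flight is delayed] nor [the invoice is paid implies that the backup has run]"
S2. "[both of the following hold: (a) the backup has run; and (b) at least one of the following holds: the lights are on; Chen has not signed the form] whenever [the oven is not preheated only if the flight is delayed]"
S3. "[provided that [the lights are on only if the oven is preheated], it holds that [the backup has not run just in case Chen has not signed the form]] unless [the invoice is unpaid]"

0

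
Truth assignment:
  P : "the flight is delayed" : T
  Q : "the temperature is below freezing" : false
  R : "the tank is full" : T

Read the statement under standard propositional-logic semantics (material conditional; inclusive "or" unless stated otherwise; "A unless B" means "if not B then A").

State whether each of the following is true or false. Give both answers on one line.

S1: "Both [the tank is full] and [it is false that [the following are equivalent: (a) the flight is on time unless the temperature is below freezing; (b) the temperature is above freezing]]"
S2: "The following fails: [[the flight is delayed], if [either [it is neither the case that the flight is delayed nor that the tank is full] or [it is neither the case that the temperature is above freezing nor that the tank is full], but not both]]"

S1: In symbols: R ∧ ¬((¬P ∨ Q) ↔ ¬Q)

¬P = ¬T = F
¬P ∨ Q = F ∨ F = F
¬Q = ¬F = T
(¬P ∨ Q) ↔ ¬Q = F ↔ T = F
¬((¬P ∨ Q) ↔ ¬Q) = ¬F = T
R ∧ ¬((¬P ∨ Q) ↔ ¬Q) = T ∧ T = T
So S1 is true.

S2: Formalization: ¬(((P ↓ R) ⊕ (¬Q ↓ R)) → P)

P ↓ R = T ↓ T = F
¬Q = ¬F = T
¬Q ↓ R = T ↓ T = F
(P ↓ R) ⊕ (¬Q ↓ R) = F ⊕ F = F
((P ↓ R) ⊕ (¬Q ↓ R)) → P = F → T = T
¬(((P ↓ R) ⊕ (¬Q ↓ R)) → P) = ¬T = F
So S2 is false.

S1 true; S2 false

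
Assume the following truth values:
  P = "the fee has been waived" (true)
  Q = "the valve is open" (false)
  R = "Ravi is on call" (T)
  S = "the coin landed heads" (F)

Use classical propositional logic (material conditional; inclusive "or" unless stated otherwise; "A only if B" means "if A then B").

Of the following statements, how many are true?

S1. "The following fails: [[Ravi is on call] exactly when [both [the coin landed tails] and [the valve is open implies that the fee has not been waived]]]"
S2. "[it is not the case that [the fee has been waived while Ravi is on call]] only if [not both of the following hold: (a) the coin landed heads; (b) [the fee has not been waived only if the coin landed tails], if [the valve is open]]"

S1: Parsed as not (R iff (not S and (Q -> not P)))

not S = not False = True
not P = not True = False
Q -> not P = False -> False = True
not S and (Q -> not P) = True and True = True
R iff (not S and (Q -> not P)) = True iff True = True
not (R iff (not S and (Q -> not P))) = not True = False
Hence S1 is false.

S2: This is not (P and R) -> (S nand (Q -> (not P -> not S))).

P and R = True and True = True
not (P and R) = not True = False
not P = not True = False
not S = not False = True
not P -> not S = False -> True = True
Q -> (not P -> not S) = False -> True = True
S nand (Q -> (not P -> not S)) = False nand True = True
not (P and R) -> (S nand (Q -> (not P -> not S))) = False -> True = True
Thus S2 is true.

1 of the 2 statements is true (S2).

1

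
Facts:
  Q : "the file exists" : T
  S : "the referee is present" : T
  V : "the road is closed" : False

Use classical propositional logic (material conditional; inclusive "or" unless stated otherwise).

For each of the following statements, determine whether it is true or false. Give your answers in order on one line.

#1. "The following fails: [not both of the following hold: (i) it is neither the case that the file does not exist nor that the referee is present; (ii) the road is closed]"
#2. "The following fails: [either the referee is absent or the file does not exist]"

#1: This is ¬((¬Q ↓ S) ↑ V).

¬Q = ¬T = F
¬Q ↓ S = F ↓ T = F
(¬Q ↓ S) ↑ V = F ↑ F = T
¬((¬Q ↓ S) ↑ V) = ¬T = F
So #1 is false.

#2: Formalization: ¬(¬S ∨ ¬Q)

¬S = ¬T = F
¬Q = ¬T = F
¬S ∨ ¬Q = F ∨ F = F
¬(¬S ∨ ¬Q) = ¬F = T
Hence #2 is true.

#1 false; #2 true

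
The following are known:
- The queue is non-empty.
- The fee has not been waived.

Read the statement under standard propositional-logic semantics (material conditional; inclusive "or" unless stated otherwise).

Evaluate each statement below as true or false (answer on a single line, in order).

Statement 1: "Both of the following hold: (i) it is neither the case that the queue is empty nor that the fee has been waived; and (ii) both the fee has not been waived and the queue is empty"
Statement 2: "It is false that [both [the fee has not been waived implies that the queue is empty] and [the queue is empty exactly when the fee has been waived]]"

Statement 1 F, Statement 2 T

Let R = "the queue is empty" (F), V = "the fee has been waived" (F).

Statement 1: In symbols: (R nor V) & (~V & R)

R nor V = F nor F = T
~V = ~F = T
~V & R = T & F = F
(R nor V) & (~V & R) = T & F = F
Thus Statement 1 is false.

Statement 2: In symbols: ~((~V -> R) & (R <-> V))

~V = ~F = T
~V -> R = T -> F = F
R <-> V = F <-> F = T
(~V -> R) & (R <-> V) = F & T = F
~((~V -> R) & (R <-> V)) = ~F = T
So Statement 2 is true.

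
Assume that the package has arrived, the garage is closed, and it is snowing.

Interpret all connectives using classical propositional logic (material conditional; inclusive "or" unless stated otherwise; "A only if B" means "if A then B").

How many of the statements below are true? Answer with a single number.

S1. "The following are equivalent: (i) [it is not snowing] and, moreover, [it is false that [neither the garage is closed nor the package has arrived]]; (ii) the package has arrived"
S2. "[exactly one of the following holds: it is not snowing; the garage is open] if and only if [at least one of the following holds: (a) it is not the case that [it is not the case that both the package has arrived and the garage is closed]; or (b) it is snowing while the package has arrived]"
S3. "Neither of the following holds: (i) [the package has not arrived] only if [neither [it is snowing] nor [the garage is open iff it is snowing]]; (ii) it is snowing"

0

Let R = "it is snowing" (T), Q = "the garage is closed" (T), P = "the package has arrived" (T).

S1: Parsed as (~R & ~(Q nor P)) <-> P

~R = ~T = F
Q nor P = T nor T = F
~(Q nor P) = ~F = T
~R & ~(Q nor P) = F & T = F
(~R & ~(Q nor P)) <-> P = F <-> T = F
Hence S1 is false.

S2: Formalization: (~R xor ~Q) <-> (~(P nand Q) | (R & P))

~R = ~T = F
~Q = ~T = F
~R xor ~Q = F xor F = F
P nand Q = T nand T = F
~(P nand Q) = ~F = T
R & P = T & T = T
~(P nand Q) | (R & P) = T | T = T
(~R xor ~Q) <-> (~(P nand Q) | (R & P)) = F <-> T = F
Thus S2 is false.

S3: Parsed as (~P -> (R nor (~Q <-> R))) nor R

~P = ~T = F
~Q = ~T = F
~Q <-> R = F <-> T = F
R nor (~Q <-> R) = T nor F = F
~P -> (R nor (~Q <-> R)) = F -> F = T
(~P -> (R nor (~Q <-> R))) nor R = T nor T = F
So S3 is false.

0 of the 3 statements are true (none).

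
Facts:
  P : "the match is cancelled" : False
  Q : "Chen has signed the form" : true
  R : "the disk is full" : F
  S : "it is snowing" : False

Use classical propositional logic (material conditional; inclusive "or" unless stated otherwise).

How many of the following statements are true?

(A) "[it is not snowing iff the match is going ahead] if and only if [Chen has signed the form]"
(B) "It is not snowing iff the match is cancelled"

1

(A): Parsed as (not S iff not P) iff Q

not S = not False = True
not P = not False = True
not S iff not P = True iff True = True
(not S iff not P) iff Q = True iff True = True
So (A) is true.

(B): In symbols: not S iff P

not S = not False = True
not S iff P = True iff False = False
Thus (B) is false.

Count: 1.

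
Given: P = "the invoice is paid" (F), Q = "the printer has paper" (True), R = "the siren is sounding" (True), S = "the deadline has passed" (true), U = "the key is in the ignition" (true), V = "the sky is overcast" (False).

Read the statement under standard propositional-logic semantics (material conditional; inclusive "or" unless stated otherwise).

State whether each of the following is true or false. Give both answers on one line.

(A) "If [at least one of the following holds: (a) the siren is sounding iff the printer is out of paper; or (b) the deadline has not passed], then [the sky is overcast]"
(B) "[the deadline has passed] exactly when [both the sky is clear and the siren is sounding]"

(A) T / (B) T

(A): Parsed as ((R ↔ ¬Q) ∨ ¬S) → V

¬Q = ¬T = F
R ↔ ¬Q = T ↔ F = F
¬S = ¬T = F
(R ↔ ¬Q) ∨ ¬S = F ∨ F = F
((R ↔ ¬Q) ∨ ¬S) → V = F → F = T
Hence (A) is true.

(B): Formalization: S ↔ (¬V ∧ R)

¬V = ¬F = T
¬V ∧ R = T ∧ T = T
S ↔ (¬V ∧ R) = T ↔ T = T
Hence (B) is true.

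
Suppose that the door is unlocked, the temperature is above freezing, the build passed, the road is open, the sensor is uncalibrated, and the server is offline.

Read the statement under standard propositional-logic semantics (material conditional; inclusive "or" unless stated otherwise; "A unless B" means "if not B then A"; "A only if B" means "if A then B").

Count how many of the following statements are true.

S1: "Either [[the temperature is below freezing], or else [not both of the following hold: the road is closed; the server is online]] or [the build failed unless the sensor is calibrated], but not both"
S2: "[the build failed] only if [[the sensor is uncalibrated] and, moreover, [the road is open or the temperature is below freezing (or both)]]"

2

Let Q = "the temperature is below freezing" (F), S = "the road is closed" (F), V = "the server is online" (F), R = "the build passed" (T), U = "the sensor is calibrated" (F).

S1: Parsed as (Q | (S nand V)) xor (~R | U)

S nand V = F nand F = T
Q | (S nand V) = F | T = T
~R = ~T = F
~R | U = F | F = F
(Q | (S nand V)) xor (~R | U) = T xor F = T
Hence S1 is true.

S2: In symbols: ~R -> (~U & (~S | Q))

~R = ~T = F
~U = ~F = T
~S = ~F = T
~S | Q = T | F = T
~U & (~S | Q) = T & T = T
~R -> (~U & (~S | Q)) = F -> T = T
So S2 is true.

Count: 2.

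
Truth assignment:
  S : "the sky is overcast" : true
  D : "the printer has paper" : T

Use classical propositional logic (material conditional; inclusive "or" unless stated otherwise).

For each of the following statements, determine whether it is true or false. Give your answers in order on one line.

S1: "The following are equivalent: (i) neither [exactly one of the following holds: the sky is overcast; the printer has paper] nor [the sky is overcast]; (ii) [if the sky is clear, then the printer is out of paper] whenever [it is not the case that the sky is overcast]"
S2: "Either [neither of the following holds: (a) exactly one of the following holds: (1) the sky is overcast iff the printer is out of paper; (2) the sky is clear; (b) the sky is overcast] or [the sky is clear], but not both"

S1 False, S2 False

S1: In symbols: ((S ⊕ D) ↓ S) ↔ (¬S → (¬S → ¬D))

S ⊕ D = T ⊕ T = F
(S ⊕ D) ↓ S = F ↓ T = F
¬S = ¬T = F
¬S = ¬T = F
¬D = ¬T = F
¬S → ¬D = F → F = T
¬S → (¬S → ¬D) = F → T = T
((S ⊕ D) ↓ S) ↔ (¬S → (¬S → ¬D)) = F ↔ T = F
Thus S1 is false.

S2: This is (((S ↔ ¬D) ⊕ ¬S) ↓ S) ⊕ ¬S.

¬D = ¬T = F
S ↔ ¬D = T ↔ F = F
¬S = ¬T = F
(S ↔ ¬D) ⊕ ¬S = F ⊕ F = F
((S ↔ ¬D) ⊕ ¬S) ↓ S = F ↓ T = F
¬S = ¬T = F
(((S ↔ ¬D) ⊕ ¬S) ↓ S) ⊕ ¬S = F ⊕ F = F
Thus S2 is false.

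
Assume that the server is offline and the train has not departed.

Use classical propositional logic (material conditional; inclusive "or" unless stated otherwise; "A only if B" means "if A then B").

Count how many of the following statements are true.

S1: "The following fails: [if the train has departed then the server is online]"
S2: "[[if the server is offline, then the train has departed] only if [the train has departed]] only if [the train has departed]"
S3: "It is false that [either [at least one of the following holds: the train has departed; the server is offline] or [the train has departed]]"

Let Q = "the train has departed" (False), M = "the server is online" (False).

S1: This is not (Q -> M).

Q -> M = False -> False = True
not (Q -> M) = not True = False
Thus S1 is false.

S2: This is ((not M -> Q) -> Q) -> Q.

not M = not False = True
not M -> Q = True -> False = False
(not M -> Q) -> Q = False -> False = True
((not M -> Q) -> Q) -> Q = True -> False = False
Thus S2 is false.

S3: Formalization: not ((Q or not M) or Q)

not M = not False = True
Q or not M = False or True = True
(Q or not M) or Q = True or False = True
not ((Q or not M) or Q) = not True = False
So S3 is false.

0 of the 3 statements are true (none).

0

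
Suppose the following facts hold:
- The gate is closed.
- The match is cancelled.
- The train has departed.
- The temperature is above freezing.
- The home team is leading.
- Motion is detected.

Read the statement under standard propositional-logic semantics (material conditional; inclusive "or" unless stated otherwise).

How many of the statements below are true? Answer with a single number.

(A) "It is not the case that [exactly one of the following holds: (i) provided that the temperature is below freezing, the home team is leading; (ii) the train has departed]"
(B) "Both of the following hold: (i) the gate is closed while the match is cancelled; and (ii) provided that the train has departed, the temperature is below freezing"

1

Let Q = "the temperature is below freezing" (F), K = "the home team is leading" (T), P = "the train has departed" (T), S = "the gate is open" (F), V = "the match is cancelled" (T).

(A): This is ~((Q -> K) xor P).

Q -> K = F -> T = T
(Q -> K) xor P = T xor T = F
~((Q -> K) xor P) = ~F = T
Thus (A) is true.

(B): Parsed as (~S & V) & (P -> Q)

~S = ~F = T
~S & V = T & T = T
P -> Q = T -> F = F
(~S & V) & (P -> Q) = T & F = F
So (B) is false.

True statements: 1 ((A)).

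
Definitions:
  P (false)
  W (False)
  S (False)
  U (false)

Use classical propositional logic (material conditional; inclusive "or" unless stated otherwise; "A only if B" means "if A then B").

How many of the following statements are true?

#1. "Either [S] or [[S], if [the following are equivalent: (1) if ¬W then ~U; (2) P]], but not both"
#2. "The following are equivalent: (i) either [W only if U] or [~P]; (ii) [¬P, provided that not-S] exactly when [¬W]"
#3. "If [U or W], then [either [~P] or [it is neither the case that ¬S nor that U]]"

#1: In symbols: S xor (((not W -> not U) iff P) -> S)

not W = not False = True
not U = not False = True
not W -> not U = True -> True = True
(not W -> not U) iff P = True iff False = False
((not W -> not U) iff P) -> S = False -> False = True
S xor (((not W -> not U) iff P) -> S) = False xor True = True
Hence #1 is true.

#2: Formalization: ((W -> U) or not P) iff ((not S -> not P) iff not W)

W -> U = False -> False = True
not P = not False = True
(W -> U) or not P = True or True = True
not S = not False = True
not P = not False = True
not S -> not P = True -> True = True
not W = not False = True
(not S -> not P) iff not W = True iff True = True
((W -> U) or not P) iff ((not S -> not P) iff not W) = True iff True = True
Thus #2 is true.

#3: In symbols: (U or W) -> (not P or (not S nor U))

U or W = False or False = False
not P = not False = True
not S = not False = True
not S nor U = True nor False = False
not P or (not S nor U) = True or False = True
(U or W) -> (not P or (not S nor U)) = False -> True = True
So #3 is true.

3 of the 3 statements are true.

3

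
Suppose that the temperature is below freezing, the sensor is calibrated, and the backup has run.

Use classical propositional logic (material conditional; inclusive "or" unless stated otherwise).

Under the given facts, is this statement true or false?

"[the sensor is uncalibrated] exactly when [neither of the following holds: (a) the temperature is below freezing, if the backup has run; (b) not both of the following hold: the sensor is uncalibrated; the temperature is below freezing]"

The statement is true.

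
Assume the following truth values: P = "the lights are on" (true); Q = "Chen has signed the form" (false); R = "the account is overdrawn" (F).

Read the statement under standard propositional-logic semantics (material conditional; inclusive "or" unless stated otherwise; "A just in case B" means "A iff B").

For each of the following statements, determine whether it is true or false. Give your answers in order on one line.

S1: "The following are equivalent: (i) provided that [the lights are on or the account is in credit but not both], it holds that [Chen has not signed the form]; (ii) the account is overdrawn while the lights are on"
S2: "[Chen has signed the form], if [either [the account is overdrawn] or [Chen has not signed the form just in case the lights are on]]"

S1 False / S2 False

S1: In symbols: ((P xor not R) -> not Q) iff (R and P)

not R = not False = True
P xor not R = True xor True = False
not Q = not False = True
(P xor not R) -> not Q = False -> True = True
R and P = False and True = False
((P xor not R) -> not Q) iff (R and P) = True iff False = False
Hence S1 is false.

S2: In symbols: (R or (not Q iff P)) -> Q

not Q = not False = True
not Q iff P = True iff True = True
R or (not Q iff P) = False or True = True
(R or (not Q iff P)) -> Q = True -> False = False
Hence S2 is false.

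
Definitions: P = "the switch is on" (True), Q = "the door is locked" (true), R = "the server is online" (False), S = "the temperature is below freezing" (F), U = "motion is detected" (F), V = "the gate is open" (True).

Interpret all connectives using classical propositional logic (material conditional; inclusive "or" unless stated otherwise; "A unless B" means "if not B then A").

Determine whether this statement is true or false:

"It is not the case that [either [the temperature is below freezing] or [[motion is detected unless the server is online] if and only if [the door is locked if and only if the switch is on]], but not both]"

The statement is true.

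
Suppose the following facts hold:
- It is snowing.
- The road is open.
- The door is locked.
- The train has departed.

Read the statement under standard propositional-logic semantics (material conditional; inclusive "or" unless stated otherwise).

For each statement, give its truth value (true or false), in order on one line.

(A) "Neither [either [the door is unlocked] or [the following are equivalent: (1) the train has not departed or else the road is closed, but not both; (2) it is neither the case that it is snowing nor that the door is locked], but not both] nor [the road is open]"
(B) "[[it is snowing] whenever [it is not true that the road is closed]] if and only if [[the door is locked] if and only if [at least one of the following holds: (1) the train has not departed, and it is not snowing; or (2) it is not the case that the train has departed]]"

(A) False; (B) False

Let Q = "the door is locked" (True), U = "the train has departed" (True), W = "the road is closed" (False), V = "it is snowing" (True).

(A): Parsed as (not Q xor ((not U xor W) iff (V nor Q))) nor not W

not Q = not True = False
not U = not True = False
not U xor W = False xor False = False
V nor Q = True nor True = False
(not U xor W) iff (V nor Q) = False iff False = True
not Q xor ((not U xor W) iff (V nor Q)) = False xor True = True
not W = not False = True
(not Q xor ((not U xor W) iff (V nor Q))) nor not W = True nor True = False
Thus (A) is false.

(B): In symbols: (not W -> V) iff (Q iff ((not U and not V) or not U))

not W = not False = True
not W -> V = True -> True = True
not U = not True = False
not V = not True = False
not U and not V = False and False = False
not U = not True = False
(not U and not V) or not U = False or False = False
Q iff ((not U and not V) or not U) = True iff False = False
(not W -> V) iff (Q iff ((not U and not V) or not U)) = True iff False = False
Hence (B) is false.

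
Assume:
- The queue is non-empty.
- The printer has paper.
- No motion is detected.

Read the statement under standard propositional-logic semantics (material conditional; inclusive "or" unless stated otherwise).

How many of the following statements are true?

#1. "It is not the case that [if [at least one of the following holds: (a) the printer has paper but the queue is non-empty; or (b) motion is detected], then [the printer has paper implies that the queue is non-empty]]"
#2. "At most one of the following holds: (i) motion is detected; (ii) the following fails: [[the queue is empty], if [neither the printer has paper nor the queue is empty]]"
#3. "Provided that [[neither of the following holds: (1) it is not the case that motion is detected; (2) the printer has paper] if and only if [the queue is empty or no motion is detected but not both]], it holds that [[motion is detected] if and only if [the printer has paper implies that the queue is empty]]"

Let L = "the printer has paper" (T), S = "the queue is empty" (F), U = "motion is detected" (F).

#1: Formalization: ~(((L & ~S) | U) -> (L -> ~S))

~S = ~F = T
L & ~S = T & T = T
(L & ~S) | U = T | F = T
~S = ~F = T
L -> ~S = T -> T = T
((L & ~S) | U) -> (L -> ~S) = T -> T = T
~(((L & ~S) | U) -> (L -> ~S)) = ~T = F
So #1 is false.

#2: Parsed as U nand ~((L nor S) -> S)

L nor S = T nor F = F
(L nor S) -> S = F -> F = T
~((L nor S) -> S) = ~T = F
U nand ~((L nor S) -> S) = F nand F = T
So #2 is true.

#3: Parsed as ((~U nor L) <-> (S xor ~U)) -> (U <-> (L -> S))

~U = ~F = T
~U nor L = T nor T = F
~U = ~F = T
S xor ~U = F xor T = T
(~U nor L) <-> (S xor ~U) = F <-> T = F
L -> S = T -> F = F
U <-> (L -> S) = F <-> F = T
((~U nor L) <-> (S xor ~U)) -> (U <-> (L -> S)) = F -> T = T
Thus #3 is true.

2 of the 3 statements are true.

2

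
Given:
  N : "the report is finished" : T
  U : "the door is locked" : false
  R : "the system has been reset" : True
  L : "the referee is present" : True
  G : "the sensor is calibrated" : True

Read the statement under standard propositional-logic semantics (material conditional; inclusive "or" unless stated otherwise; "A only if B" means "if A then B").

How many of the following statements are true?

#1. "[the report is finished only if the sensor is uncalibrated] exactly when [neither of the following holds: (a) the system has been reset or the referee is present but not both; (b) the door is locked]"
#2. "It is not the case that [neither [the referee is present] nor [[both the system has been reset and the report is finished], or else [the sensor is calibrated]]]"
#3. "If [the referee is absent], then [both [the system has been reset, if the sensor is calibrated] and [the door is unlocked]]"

2

#1: Parsed as (N -> ~G) <-> ((R xor L) nor U)

~G = ~T = F
N -> ~G = T -> F = F
R xor L = T xor T = F
(R xor L) nor U = F nor F = T
(N -> ~G) <-> ((R xor L) nor U) = F <-> T = F
So #1 is false.

#2: This is ~(L nor ((R & N) | G)).

R & N = T & T = T
(R & N) | G = T | T = T
L nor ((R & N) | G) = T nor T = F
~(L nor ((R & N) | G)) = ~F = T
So #2 is true.

#3: Formalization: ~L -> ((G -> R) & ~U)

~L = ~T = F
G -> R = T -> T = T
~U = ~F = T
(G -> R) & ~U = T & T = T
~L -> ((G -> R) & ~U) = F -> T = T
Thus #3 is true.

2 of the 3 statements are true.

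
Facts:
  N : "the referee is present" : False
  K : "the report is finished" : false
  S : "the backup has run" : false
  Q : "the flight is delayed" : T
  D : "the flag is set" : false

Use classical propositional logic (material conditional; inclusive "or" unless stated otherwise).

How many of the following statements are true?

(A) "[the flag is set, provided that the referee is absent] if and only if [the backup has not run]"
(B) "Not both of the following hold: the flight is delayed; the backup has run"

(A): In symbols: (~N -> D) <-> ~S

~N = ~F = T
~N -> D = T -> F = F
~S = ~F = T
(~N -> D) <-> ~S = F <-> T = F
Thus (A) is false.

(B): Formalization: Q nand S

Q nand S = T nand F = T
Hence (B) is true.

Count: 1.

1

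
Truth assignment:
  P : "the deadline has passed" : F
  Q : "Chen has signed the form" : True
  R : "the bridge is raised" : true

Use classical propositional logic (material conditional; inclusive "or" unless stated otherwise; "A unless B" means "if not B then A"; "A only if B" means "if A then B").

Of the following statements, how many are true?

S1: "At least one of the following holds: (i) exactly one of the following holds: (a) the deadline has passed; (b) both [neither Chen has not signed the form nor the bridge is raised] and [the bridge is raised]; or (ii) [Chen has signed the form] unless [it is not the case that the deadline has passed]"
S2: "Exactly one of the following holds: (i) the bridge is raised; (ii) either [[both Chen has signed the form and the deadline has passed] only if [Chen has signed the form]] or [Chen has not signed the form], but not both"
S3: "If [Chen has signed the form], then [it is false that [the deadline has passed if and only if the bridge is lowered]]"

1

S1: Parsed as (P xor ((~Q nor R) & R)) | (Q | ~P)

~Q = ~T = F
~Q nor R = F nor T = F
(~Q nor R) & R = F & T = F
P xor ((~Q nor R) & R) = F xor F = F
~P = ~F = T
Q | ~P = T | T = T
(P xor ((~Q nor R) & R)) | (Q | ~P) = F | T = T
So S1 is true.

S2: Formalization: R xor (((Q & P) -> Q) xor ~Q)

Q & P = T & F = F
(Q & P) -> Q = F -> T = T
~Q = ~T = F
((Q & P) -> Q) xor ~Q = T xor F = T
R xor (((Q & P) -> Q) xor ~Q) = T xor T = F
Thus S2 is false.

S3: Formalization: Q -> ~(P <-> ~R)

~R = ~T = F
P <-> ~R = F <-> F = T
~(P <-> ~R) = ~T = F
Q -> ~(P <-> ~R) = T -> F = F
Thus S3 is false.

1 of the 3 statements is true (S1).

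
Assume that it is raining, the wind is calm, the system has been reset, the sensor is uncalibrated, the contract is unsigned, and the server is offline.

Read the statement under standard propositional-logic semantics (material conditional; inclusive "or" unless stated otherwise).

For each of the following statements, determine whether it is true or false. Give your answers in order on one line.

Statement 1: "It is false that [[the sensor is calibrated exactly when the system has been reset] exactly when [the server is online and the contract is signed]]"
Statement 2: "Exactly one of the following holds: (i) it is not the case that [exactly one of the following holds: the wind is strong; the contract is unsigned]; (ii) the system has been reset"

Statement 1 F; Statement 2 T

Let S = "the sensor is calibrated" (F), R = "the system has been reset" (T), V = "the server is online" (F), U = "the contract is signed" (F), Q = "the wind is strong" (F).

Statement 1: Parsed as ~((S <-> R) <-> (V & U))

S <-> R = F <-> T = F
V & U = F & F = F
(S <-> R) <-> (V & U) = F <-> F = T
~((S <-> R) <-> (V & U)) = ~T = F
Hence Statement 1 is false.

Statement 2: This is ~(Q xor ~U) xor R.

~U = ~F = T
Q xor ~U = F xor T = T
~(Q xor ~U) = ~T = F
~(Q xor ~U) xor R = F xor T = T
Hence Statement 2 is true.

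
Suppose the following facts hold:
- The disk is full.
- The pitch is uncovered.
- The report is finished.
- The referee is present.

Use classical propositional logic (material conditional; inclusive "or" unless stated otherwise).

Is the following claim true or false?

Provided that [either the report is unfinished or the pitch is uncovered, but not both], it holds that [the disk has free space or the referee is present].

True.

Let S = "the report is finished" (True), L = "the pitch is covered" (False), Q = "the disk is full" (True), U = "the referee is present" (True).
This is (not S xor not L) -> (not Q or U).

not S = not True = False
not L = not False = True
not S xor not L = False xor True = True
not Q = not True = False
not Q or U = False or True = True
(not S xor not L) -> (not Q or U) = True -> True = True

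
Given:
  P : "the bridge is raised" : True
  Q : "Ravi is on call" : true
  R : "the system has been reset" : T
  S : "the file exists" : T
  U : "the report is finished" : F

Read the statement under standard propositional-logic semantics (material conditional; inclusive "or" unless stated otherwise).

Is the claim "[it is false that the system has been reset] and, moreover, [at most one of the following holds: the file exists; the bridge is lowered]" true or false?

The statement is false.

Formalization: ~R & (S nand ~P)

~R = ~T = F
~P = ~T = F
S nand ~P = T nand F = T
~R & (S nand ~P) = F & T = F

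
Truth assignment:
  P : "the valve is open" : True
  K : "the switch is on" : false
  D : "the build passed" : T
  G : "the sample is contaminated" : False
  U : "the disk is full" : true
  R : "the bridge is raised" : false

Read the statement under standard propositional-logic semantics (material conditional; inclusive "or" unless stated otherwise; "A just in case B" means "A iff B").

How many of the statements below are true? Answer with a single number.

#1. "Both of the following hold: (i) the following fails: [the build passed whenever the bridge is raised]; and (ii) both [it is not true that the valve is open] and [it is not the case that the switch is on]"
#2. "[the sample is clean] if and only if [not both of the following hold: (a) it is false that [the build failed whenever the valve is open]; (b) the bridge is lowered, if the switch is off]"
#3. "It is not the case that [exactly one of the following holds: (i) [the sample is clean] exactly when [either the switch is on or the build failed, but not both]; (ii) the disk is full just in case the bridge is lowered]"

0

#1: Formalization: ¬(R → D) ∧ (¬P ∧ ¬K)

R → D = F → T = T
¬(R → D) = ¬T = F
¬P = ¬T = F
¬K = ¬F = T
¬P ∧ ¬K = F ∧ T = F
¬(R → D) ∧ (¬P ∧ ¬K) = F ∧ F = F
Thus #1 is false.

#2: Parsed as ¬G ↔ (¬(P → ¬D) ↑ (¬K → ¬R))

¬G = ¬F = T
¬D = ¬T = F
P → ¬D = T → F = F
¬(P → ¬D) = ¬F = T
¬K = ¬F = T
¬R = ¬F = T
¬K → ¬R = T → T = T
¬(P → ¬D) ↑ (¬K → ¬R) = T ↑ T = F
¬G ↔ (¬(P → ¬D) ↑ (¬K → ¬R)) = T ↔ F = F
So #2 is false.

#3: This is ¬((¬G ↔ (K ⊕ ¬D)) ⊕ (U ↔ ¬R)).

¬G = ¬F = T
¬D = ¬T = F
K ⊕ ¬D = F ⊕ F = F
¬G ↔ (K ⊕ ¬D) = T ↔ F = F
¬R = ¬F = T
U ↔ ¬R = T ↔ T = T
(¬G ↔ (K ⊕ ¬D)) ⊕ (U ↔ ¬R) = F ⊕ T = T
¬((¬G ↔ (K ⊕ ¬D)) ⊕ (U ↔ ¬R)) = ¬T = F
Hence #3 is false.

True statements: 0 (none).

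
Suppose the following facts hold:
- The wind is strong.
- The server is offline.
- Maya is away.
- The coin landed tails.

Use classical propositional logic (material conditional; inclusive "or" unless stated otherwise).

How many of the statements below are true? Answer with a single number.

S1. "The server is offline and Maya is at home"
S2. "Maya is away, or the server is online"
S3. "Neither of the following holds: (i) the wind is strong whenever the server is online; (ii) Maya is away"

Let S = "the server is online" (F), Q = "Maya is at home" (F), L = "the wind is strong" (T).

S1: In symbols: ¬S ∧ Q

¬S = ¬F = T
¬S ∧ Q = T ∧ F = F
Thus S1 is false.

S2: In symbols: ¬Q ∨ S

¬Q = ¬F = T
¬Q ∨ S = T ∨ F = T
So S2 is true.

S3: Formalization: (S → L) ↓ ¬Q

S → L = F → T = T
¬Q = ¬F = T
(S → L) ↓ ¬Q = T ↓ T = F
Hence S3 is false.

Count: 1.

1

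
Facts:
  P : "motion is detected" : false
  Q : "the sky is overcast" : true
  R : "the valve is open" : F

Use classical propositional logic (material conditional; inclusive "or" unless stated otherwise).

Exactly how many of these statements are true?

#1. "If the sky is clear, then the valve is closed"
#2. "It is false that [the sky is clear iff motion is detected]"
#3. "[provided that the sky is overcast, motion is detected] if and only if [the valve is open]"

#1: Formalization: not Q -> not R

not Q = not True = False
not R = not False = True
not Q -> not R = False -> True = True
Hence #1 is true.

#2: In symbols: not (not Q iff P)

not Q = not True = False
not Q iff P = False iff False = True
not (not Q iff P) = not True = False
Thus #2 is false.

#3: Formalization: (Q -> P) iff R

Q -> P = True -> False = False
(Q -> P) iff R = False iff False = True
Hence #3 is true.

2 of the 3 statements are true.

2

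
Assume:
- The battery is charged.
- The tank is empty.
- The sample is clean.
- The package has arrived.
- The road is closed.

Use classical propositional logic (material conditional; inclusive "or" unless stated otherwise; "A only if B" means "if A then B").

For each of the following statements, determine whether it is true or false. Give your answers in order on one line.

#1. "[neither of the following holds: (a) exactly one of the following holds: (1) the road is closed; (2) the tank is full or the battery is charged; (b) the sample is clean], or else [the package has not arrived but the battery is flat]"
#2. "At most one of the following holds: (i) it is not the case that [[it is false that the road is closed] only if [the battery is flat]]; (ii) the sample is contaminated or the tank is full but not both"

#1 False / #2 True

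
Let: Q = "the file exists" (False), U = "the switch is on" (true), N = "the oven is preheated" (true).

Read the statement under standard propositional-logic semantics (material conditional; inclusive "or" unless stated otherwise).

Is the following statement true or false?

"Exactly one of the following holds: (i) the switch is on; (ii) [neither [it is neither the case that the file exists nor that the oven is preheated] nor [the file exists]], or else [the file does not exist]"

False

This is U xor (((Q nor N) nor Q) | ~Q).

Q nor N = F nor T = F
(Q nor N) nor Q = F nor F = T
~Q = ~F = T
((Q nor N) nor Q) | ~Q = T | T = T
U xor (((Q nor N) nor Q) | ~Q) = T xor T = F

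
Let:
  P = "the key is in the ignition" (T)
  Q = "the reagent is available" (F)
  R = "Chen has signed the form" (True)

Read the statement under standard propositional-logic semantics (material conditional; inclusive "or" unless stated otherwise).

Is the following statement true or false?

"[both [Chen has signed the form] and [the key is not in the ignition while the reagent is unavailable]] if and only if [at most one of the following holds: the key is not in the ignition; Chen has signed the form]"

False

Parsed as (R ∧ (¬P ∧ ¬Q)) ↔ (¬P ↑ R)

¬P = ¬T = F
¬Q = ¬F = T
¬P ∧ ¬Q = F ∧ T = F
R ∧ (¬P ∧ ¬Q) = T ∧ F = F
¬P = ¬T = F
¬P ↑ R = F ↑ T = T
(R ∧ (¬P ∧ ¬Q)) ↔ (¬P ↑ R) = F ↔ T = F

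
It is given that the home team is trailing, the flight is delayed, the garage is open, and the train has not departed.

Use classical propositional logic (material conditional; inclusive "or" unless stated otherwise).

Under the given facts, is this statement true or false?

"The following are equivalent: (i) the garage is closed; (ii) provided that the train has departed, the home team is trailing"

Let R = "the garage is closed" (F), S = "the train has departed" (F), P = "the home team is leading" (F).
Parsed as R ↔ (S → ¬P)

¬P = ¬F = T
S → ¬P = F → T = T
R ↔ (S → ¬P) = F ↔ T = F

The statement is false.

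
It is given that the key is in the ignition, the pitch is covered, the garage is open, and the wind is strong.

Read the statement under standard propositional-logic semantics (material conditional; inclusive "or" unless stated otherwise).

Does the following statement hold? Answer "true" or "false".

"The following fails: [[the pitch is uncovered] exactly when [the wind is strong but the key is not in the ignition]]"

Let U = "the pitch is covered" (True), R = "the wind is strong" (True), K = "the key is in the ignition" (True).
In symbols: not (not U iff (R and not K))

not U = not True = False
not K = not True = False
R and not K = True and False = False
not U iff (R and not K) = False iff False = True
not (not U iff (R and not K)) = not True = False

False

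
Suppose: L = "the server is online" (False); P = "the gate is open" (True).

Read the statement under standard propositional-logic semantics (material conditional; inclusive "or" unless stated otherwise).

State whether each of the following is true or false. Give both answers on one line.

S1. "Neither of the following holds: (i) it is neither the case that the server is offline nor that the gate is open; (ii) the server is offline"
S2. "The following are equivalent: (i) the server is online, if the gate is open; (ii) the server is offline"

S1 False, S2 False

S1: This is (¬L ↓ P) ↓ ¬L.

¬L = ¬F = T
¬L ↓ P = T ↓ T = F
¬L = ¬F = T
(¬L ↓ P) ↓ ¬L = F ↓ T = F
So S1 is false.

S2: Formalization: (P → L) ↔ ¬L

P → L = T → F = F
¬L = ¬F = T
(P → L) ↔ ¬L = F ↔ T = F
So S2 is false.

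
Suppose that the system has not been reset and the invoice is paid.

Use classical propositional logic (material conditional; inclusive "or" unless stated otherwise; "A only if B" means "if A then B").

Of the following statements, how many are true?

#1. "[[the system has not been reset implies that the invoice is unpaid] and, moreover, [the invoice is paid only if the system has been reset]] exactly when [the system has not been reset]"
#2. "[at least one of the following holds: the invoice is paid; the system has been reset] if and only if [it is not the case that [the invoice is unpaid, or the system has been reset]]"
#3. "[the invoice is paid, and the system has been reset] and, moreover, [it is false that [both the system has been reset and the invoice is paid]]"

Let P = "the system has been reset" (F), Q = "the invoice is paid" (T).

#1: In symbols: ((~P -> ~Q) & (Q -> P)) <-> ~P

~P = ~F = T
~Q = ~T = F
~P -> ~Q = T -> F = F
Q -> P = T -> F = F
(~P -> ~Q) & (Q -> P) = F & F = F
~P = ~F = T
((~P -> ~Q) & (Q -> P)) <-> ~P = F <-> T = F
Hence #1 is false.

#2: Formalization: (Q | P) <-> ~(~Q | P)

Q | P = T | F = T
~Q = ~T = F
~Q | P = F | F = F
~(~Q | P) = ~F = T
(Q | P) <-> ~(~Q | P) = T <-> T = T
So #2 is true.

#3: Formalization: (Q & P) & ~(P & Q)

Q & P = T & F = F
P & Q = F & T = F
~(P & Q) = ~F = T
(Q & P) & ~(P & Q) = F & T = F
Hence #3 is false.

1 of the 3 statements is true.

1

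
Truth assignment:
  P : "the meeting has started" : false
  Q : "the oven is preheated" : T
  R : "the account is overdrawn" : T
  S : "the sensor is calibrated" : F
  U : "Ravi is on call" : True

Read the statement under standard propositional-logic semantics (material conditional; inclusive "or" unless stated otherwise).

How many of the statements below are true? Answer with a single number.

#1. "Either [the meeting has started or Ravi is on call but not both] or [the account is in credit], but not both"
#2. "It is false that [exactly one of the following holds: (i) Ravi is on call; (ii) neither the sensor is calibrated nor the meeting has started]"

2

#1: Formalization: (P xor U) xor not R

P xor U = False xor True = True
not R = not True = False
(P xor U) xor not R = True xor False = True
So #1 is true.

#2: In symbols: not (U xor (S nor P))

S nor P = False nor False = True
U xor (S nor P) = True xor True = False
not (U xor (S nor P)) = not False = True
Thus #2 is true.

Count: 2.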